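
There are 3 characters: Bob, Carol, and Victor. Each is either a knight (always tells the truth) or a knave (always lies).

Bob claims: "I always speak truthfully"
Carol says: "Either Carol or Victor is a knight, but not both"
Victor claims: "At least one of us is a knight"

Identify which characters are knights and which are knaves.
Bob is a knave.
Carol is a knave.
Victor is a knave.

Verification:
- Bob (knave) says "I always speak truthfully" - this is FALSE (a lie) because Bob is a knave.
- Carol (knave) says "Either Carol or Victor is a knight, but not both" - this is FALSE (a lie) because Carol is a knave and Victor is a knave.
- Victor (knave) says "At least one of us is a knight" - this is FALSE (a lie) because no one is a knight.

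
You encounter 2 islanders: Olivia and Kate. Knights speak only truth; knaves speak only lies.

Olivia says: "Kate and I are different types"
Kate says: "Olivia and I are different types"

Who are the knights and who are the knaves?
Olivia is a knave.
Kate is a knave.

Verification:
- Olivia (knave) says "Kate and I are different types" - this is FALSE (a lie) because Olivia is a knave and Kate is a knave.
- Kate (knave) says "Olivia and I are different types" - this is FALSE (a lie) because Kate is a knave and Olivia is a knave.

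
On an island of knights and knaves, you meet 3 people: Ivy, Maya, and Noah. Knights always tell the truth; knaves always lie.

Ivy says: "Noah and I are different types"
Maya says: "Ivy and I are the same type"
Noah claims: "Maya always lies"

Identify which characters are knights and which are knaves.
Ivy is a knight.
Maya is a knight.
Noah is a knave.

Verification:
- Ivy (knight) says "Noah and I are different types" - this is TRUE because Ivy is a knight and Noah is a knave.
- Maya (knight) says "Ivy and I are the same type" - this is TRUE because Maya is a knight and Ivy is a knight.
- Noah (knave) says "Maya always lies" - this is FALSE (a lie) because Maya is a knight.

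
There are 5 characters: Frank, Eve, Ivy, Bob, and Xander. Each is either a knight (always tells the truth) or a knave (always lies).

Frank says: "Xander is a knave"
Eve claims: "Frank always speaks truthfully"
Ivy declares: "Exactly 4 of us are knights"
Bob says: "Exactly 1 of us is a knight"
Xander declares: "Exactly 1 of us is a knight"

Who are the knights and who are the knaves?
Frank is a knight.
Eve is a knight.
Ivy is a knave.
Bob is a knave.
Xander is a knave.

Verification:
- Frank (knight) says "Xander is a knave" - this is TRUE because Xander is a knave.
- Eve (knight) says "Frank always speaks truthfully" - this is TRUE because Frank is a knight.
- Ivy (knave) says "Exactly 4 of us are knights" - this is FALSE (a lie) because there are 2 knights.
- Bob (knave) says "Exactly 1 of us is a knight" - this is FALSE (a lie) because there are 2 knights.
- Xander (knave) says "Exactly 1 of us is a knight" - this is FALSE (a lie) because there are 2 knights.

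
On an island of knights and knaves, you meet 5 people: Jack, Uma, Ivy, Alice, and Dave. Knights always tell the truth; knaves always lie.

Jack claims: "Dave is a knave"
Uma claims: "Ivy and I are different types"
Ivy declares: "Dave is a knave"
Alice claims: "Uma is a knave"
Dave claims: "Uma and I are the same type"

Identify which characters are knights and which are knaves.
Jack is a knave.
Uma is a knight.
Ivy is a knave.
Alice is a knave.
Dave is a knight.

Verification:
- Jack (knave) says "Dave is a knave" - this is FALSE (a lie) because Dave is a knight.
- Uma (knight) says "Ivy and I are different types" - this is TRUE because Uma is a knight and Ivy is a knave.
- Ivy (knave) says "Dave is a knave" - this is FALSE (a lie) because Dave is a knight.
- Alice (knave) says "Uma is a knave" - this is FALSE (a lie) because Uma is a knight.
- Dave (knight) says "Uma and I are the same type" - this is TRUE because Dave is a knight and Uma is a knight.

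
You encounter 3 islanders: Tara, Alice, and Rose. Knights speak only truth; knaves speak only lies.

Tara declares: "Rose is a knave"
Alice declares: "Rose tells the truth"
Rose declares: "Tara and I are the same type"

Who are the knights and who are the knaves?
Tara is a knight.
Alice is a knave.
Rose is a knave.

Verification:
- Tara (knight) says "Rose is a knave" - this is TRUE because Rose is a knave.
- Alice (knave) says "Rose tells the truth" - this is FALSE (a lie) because Rose is a knave.
- Rose (knave) says "Tara and I are the same type" - this is FALSE (a lie) because Rose is a knave and Tara is a knight.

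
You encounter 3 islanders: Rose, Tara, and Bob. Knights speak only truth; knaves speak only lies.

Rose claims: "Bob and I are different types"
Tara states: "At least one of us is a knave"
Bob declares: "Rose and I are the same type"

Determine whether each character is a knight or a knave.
Rose is a knight.
Tara is a knight.
Bob is a knave.

Verification:
- Rose (knight) says "Bob and I are different types" - this is TRUE because Rose is a knight and Bob is a knave.
- Tara (knight) says "At least one of us is a knave" - this is TRUE because Bob is a knave.
- Bob (knave) says "Rose and I are the same type" - this is FALSE (a lie) because Bob is a knave and Rose is a knight.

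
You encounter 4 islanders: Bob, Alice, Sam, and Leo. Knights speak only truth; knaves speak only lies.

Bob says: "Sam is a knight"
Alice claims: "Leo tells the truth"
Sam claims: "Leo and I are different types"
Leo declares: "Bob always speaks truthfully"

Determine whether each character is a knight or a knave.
Bob is a knave.
Alice is a knave.
Sam is a knave.
Leo is a knave.

Verification:
- Bob (knave) says "Sam is a knight" - this is FALSE (a lie) because Sam is a knave.
- Alice (knave) says "Leo tells the truth" - this is FALSE (a lie) because Leo is a knave.
- Sam (knave) says "Leo and I are different types" - this is FALSE (a lie) because Sam is a knave and Leo is a knave.
- Leo (knave) says "Bob always speaks truthfully" - this is FALSE (a lie) because Bob is a knave.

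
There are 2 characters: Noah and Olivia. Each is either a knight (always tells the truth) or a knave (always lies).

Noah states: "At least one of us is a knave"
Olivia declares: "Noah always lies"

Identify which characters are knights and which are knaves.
Noah is a knight.
Olivia is a knave.

Verification:
- Noah (knight) says "At least one of us is a knave" - this is TRUE because Olivia is a knave.
- Olivia (knave) says "Noah always lies" - this is FALSE (a lie) because Noah is a knight.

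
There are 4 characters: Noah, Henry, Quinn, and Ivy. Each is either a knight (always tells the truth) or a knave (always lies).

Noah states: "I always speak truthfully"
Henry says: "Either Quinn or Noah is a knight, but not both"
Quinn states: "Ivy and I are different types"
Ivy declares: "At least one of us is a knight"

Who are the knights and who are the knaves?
Noah is a knave.
Henry is a knave.
Quinn is a knave.
Ivy is a knave.

Verification:
- Noah (knave) says "I always speak truthfully" - this is FALSE (a lie) because Noah is a knave.
- Henry (knave) says "Either Quinn or Noah is a knight, but not both" - this is FALSE (a lie) because Quinn is a knave and Noah is a knave.
- Quinn (knave) says "Ivy and I are different types" - this is FALSE (a lie) because Quinn is a knave and Ivy is a knave.
- Ivy (knave) says "At least one of us is a knight" - this is FALSE (a lie) because no one is a knight.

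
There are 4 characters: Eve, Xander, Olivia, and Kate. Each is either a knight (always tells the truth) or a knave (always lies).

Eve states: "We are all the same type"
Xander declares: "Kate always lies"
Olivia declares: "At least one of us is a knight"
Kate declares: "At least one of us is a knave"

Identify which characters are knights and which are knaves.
Eve is a knave.
Xander is a knave.
Olivia is a knight.
Kate is a knight.

Verification:
- Eve (knave) says "We are all the same type" - this is FALSE (a lie) because Olivia and Kate are knights and Eve and Xander are knaves.
- Xander (knave) says "Kate always lies" - this is FALSE (a lie) because Kate is a knight.
- Olivia (knight) says "At least one of us is a knight" - this is TRUE because Olivia and Kate are knights.
- Kate (knight) says "At least one of us is a knave" - this is TRUE because Eve and Xander are knaves.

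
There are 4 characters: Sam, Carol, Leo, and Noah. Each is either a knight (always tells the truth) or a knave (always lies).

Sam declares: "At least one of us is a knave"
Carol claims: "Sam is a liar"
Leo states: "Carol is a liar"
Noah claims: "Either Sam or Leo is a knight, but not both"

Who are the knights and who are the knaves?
Sam is a knight.
Carol is a knave.
Leo is a knight.
Noah is a knave.

Verification:
- Sam (knight) says "At least one of us is a knave" - this is TRUE because Carol and Noah are knaves.
- Carol (knave) says "Sam is a liar" - this is FALSE (a lie) because Sam is a knight.
- Leo (knight) says "Carol is a liar" - this is TRUE because Carol is a knave.
- Noah (knave) says "Either Sam or Leo is a knight, but not both" - this is FALSE (a lie) because Sam is a knight and Leo is a knight.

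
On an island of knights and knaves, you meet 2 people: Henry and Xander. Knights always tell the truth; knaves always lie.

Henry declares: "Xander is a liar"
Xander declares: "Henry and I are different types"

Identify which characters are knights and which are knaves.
Henry is a knave.
Xander is a knight.

Verification:
- Henry (knave) says "Xander is a liar" - this is FALSE (a lie) because Xander is a knight.
- Xander (knight) says "Henry and I are different types" - this is TRUE because Xander is a knight and Henry is a knave.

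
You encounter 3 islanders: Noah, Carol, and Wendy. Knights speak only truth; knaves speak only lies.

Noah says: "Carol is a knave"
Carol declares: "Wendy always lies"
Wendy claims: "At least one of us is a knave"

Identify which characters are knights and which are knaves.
Noah is a knight.
Carol is a knave.
Wendy is a knight.

Verification:
- Noah (knight) says "Carol is a knave" - this is TRUE because Carol is a knave.
- Carol (knave) says "Wendy always lies" - this is FALSE (a lie) because Wendy is a knight.
- Wendy (knight) says "At least one of us is a knave" - this is TRUE because Carol is a knave.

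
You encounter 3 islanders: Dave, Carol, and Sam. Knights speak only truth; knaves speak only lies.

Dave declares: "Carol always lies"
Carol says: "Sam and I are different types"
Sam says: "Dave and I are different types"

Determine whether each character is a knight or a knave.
Dave is a knave.
Carol is a knight.
Sam is a knave.

Verification:
- Dave (knave) says "Carol always lies" - this is FALSE (a lie) because Carol is a knight.
- Carol (knight) says "Sam and I are different types" - this is TRUE because Carol is a knight and Sam is a knave.
- Sam (knave) says "Dave and I are different types" - this is FALSE (a lie) because Sam is a knave and Dave is a knave.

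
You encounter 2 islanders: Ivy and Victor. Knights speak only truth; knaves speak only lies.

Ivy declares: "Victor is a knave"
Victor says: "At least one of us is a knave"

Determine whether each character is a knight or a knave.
Ivy is a knave.
Victor is a knight.

Verification:
- Ivy (knave) says "Victor is a knave" - this is FALSE (a lie) because Victor is a knight.
- Victor (knight) says "At least one of us is a knave" - this is TRUE because Ivy is a knave.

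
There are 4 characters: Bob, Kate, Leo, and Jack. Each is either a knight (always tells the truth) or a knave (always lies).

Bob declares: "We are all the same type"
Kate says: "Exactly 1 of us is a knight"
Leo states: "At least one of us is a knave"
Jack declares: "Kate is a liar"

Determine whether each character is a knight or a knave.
Bob is a knave.
Kate is a knave.
Leo is a knight.
Jack is a knight.

Verification:
- Bob (knave) says "We are all the same type" - this is FALSE (a lie) because Leo and Jack are knights and Bob and Kate are knaves.
- Kate (knave) says "Exactly 1 of us is a knight" - this is FALSE (a lie) because there are 2 knights.
- Leo (knight) says "At least one of us is a knave" - this is TRUE because Bob and Kate are knaves.
- Jack (knight) says "Kate is a liar" - this is TRUE because Kate is a knave.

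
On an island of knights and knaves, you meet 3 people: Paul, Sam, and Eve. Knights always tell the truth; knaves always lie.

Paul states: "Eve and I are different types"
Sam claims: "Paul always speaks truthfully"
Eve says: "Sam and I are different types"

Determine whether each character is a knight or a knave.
Paul is a knave.
Sam is a knave.
Eve is a knave.

Verification:
- Paul (knave) says "Eve and I are different types" - this is FALSE (a lie) because Paul is a knave and Eve is a knave.
- Sam (knave) says "Paul always speaks truthfully" - this is FALSE (a lie) because Paul is a knave.
- Eve (knave) says "Sam and I are different types" - this is FALSE (a lie) because Eve is a knave and Sam is a knave.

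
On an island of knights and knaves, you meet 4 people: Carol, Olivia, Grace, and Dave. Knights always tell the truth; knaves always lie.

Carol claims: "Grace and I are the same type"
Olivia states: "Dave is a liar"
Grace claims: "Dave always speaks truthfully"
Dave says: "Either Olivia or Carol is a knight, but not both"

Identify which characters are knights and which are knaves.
Carol is a knight.
Olivia is a knave.
Grace is a knight.
Dave is a knight.

Verification:
- Carol (knight) says "Grace and I are the same type" - this is TRUE because Carol is a knight and Grace is a knight.
- Olivia (knave) says "Dave is a liar" - this is FALSE (a lie) because Dave is a knight.
- Grace (knight) says "Dave always speaks truthfully" - this is TRUE because Dave is a knight.
- Dave (knight) says "Either Olivia or Carol is a knight, but not both" - this is TRUE because Olivia is a knave and Carol is a knight.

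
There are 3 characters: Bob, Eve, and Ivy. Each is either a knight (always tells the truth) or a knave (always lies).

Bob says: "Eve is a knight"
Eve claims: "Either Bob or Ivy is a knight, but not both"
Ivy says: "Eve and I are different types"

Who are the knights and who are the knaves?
Bob is a knave.
Eve is a knave.
Ivy is a knave.

Verification:
- Bob (knave) says "Eve is a knight" - this is FALSE (a lie) because Eve is a knave.
- Eve (knave) says "Either Bob or Ivy is a knight, but not both" - this is FALSE (a lie) because Bob is a knave and Ivy is a knave.
- Ivy (knave) says "Eve and I are different types" - this is FALSE (a lie) because Ivy is a knave and Eve is a knave.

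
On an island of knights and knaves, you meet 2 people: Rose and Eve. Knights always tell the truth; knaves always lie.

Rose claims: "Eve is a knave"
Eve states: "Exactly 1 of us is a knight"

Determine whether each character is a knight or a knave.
Rose is a knave.
Eve is a knight.

Verification:
- Rose (knave) says "Eve is a knave" - this is FALSE (a lie) because Eve is a knight.
- Eve (knight) says "Exactly 1 of us is a knight" - this is TRUE because there are 1 knights.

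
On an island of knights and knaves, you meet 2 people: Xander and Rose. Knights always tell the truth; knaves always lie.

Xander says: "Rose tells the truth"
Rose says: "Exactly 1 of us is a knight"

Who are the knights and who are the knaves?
Xander is a knave.
Rose is a knave.

Verification:
- Xander (knave) says "Rose tells the truth" - this is FALSE (a lie) because Rose is a knave.
- Rose (knave) says "Exactly 1 of us is a knight" - this is FALSE (a lie) because there are 0 knights.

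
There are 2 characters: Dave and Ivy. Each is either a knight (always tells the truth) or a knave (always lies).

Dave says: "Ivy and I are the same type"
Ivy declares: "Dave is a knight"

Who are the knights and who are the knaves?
Dave is a knight.
Ivy is a knight.

Verification:
- Dave (knight) says "Ivy and I are the same type" - this is TRUE because Dave is a knight and Ivy is a knight.
- Ivy (knight) says "Dave is a knight" - this is TRUE because Dave is a knight.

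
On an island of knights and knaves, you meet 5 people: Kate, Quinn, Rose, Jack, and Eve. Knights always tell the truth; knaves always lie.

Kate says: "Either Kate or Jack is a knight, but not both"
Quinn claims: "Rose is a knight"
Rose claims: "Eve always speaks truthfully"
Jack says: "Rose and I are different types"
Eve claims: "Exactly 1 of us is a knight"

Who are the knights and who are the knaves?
Kate is a knave.
Quinn is a knave.
Rose is a knave.
Jack is a knave.
Eve is a knave.

Verification:
- Kate (knave) says "Either Kate or Jack is a knight, but not both" - this is FALSE (a lie) because Kate is a knave and Jack is a knave.
- Quinn (knave) says "Rose is a knight" - this is FALSE (a lie) because Rose is a knave.
- Rose (knave) says "Eve always speaks truthfully" - this is FALSE (a lie) because Eve is a knave.
- Jack (knave) says "Rose and I are different types" - this is FALSE (a lie) because Jack is a knave and Rose is a knave.
- Eve (knave) says "Exactly 1 of us is a knight" - this is FALSE (a lie) because there are 0 knights.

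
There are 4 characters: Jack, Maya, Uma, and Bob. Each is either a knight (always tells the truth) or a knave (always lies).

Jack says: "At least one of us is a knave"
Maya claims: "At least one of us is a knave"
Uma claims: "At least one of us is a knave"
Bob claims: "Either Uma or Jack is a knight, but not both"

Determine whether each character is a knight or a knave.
Jack is a knight.
Maya is a knight.
Uma is a knight.
Bob is a knave.

Verification:
- Jack (knight) says "At least one of us is a knave" - this is TRUE because Bob is a knave.
- Maya (knight) says "At least one of us is a knave" - this is TRUE because Bob is a knave.
- Uma (knight) says "At least one of us is a knave" - this is TRUE because Bob is a knave.
- Bob (knave) says "Either Uma or Jack is a knight, but not both" - this is FALSE (a lie) because Uma is a knight and Jack is a knight.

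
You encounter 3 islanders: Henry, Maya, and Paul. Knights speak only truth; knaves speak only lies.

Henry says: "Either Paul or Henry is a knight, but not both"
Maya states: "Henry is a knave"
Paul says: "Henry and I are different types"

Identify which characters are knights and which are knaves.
Henry is a knave.
Maya is a knight.
Paul is a knave.

Verification:
- Henry (knave) says "Either Paul or Henry is a knight, but not both" - this is FALSE (a lie) because Paul is a knave and Henry is a knave.
- Maya (knight) says "Henry is a knave" - this is TRUE because Henry is a knave.
- Paul (knave) says "Henry and I are different types" - this is FALSE (a lie) because Paul is a knave and Henry is a knave.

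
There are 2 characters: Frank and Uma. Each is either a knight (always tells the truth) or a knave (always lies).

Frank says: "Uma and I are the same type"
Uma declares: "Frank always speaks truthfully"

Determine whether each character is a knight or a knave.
Frank is a knight.
Uma is a knight.

Verification:
- Frank (knight) says "Uma and I are the same type" - this is TRUE because Frank is a knight and Uma is a knight.
- Uma (knight) says "Frank always speaks truthfully" - this is TRUE because Frank is a knight.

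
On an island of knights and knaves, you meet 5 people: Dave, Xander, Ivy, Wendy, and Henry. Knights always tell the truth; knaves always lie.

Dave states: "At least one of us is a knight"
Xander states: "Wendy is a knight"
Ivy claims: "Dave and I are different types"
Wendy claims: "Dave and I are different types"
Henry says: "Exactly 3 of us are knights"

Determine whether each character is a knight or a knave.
Dave is a knave.
Xander is a knave.
Ivy is a knave.
Wendy is a knave.
Henry is a knave.

Verification:
- Dave (knave) says "At least one of us is a knight" - this is FALSE (a lie) because no one is a knight.
- Xander (knave) says "Wendy is a knight" - this is FALSE (a lie) because Wendy is a knave.
- Ivy (knave) says "Dave and I are different types" - this is FALSE (a lie) because Ivy is a knave and Dave is a knave.
- Wendy (knave) says "Dave and I are different types" - this is FALSE (a lie) because Wendy is a knave and Dave is a knave.
- Henry (knave) says "Exactly 3 of us are knights" - this is FALSE (a lie) because there are 0 knights.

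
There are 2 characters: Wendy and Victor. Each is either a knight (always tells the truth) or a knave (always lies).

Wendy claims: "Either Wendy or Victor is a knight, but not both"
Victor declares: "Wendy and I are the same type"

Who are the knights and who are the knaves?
Wendy is a knight.
Victor is a knave.

Verification:
- Wendy (knight) says "Either Wendy or Victor is a knight, but not both" - this is TRUE because Wendy is a knight and Victor is a knave.
- Victor (knave) says "Wendy and I are the same type" - this is FALSE (a lie) because Victor is a knave and Wendy is a knight.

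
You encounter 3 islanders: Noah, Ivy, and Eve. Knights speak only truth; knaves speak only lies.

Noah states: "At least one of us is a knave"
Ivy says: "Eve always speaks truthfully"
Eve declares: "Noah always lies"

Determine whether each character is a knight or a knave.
Noah is a knight.
Ivy is a knave.
Eve is a knave.

Verification:
- Noah (knight) says "At least one of us is a knave" - this is TRUE because Ivy and Eve are knaves.
- Ivy (knave) says "Eve always speaks truthfully" - this is FALSE (a lie) because Eve is a knave.
- Eve (knave) says "Noah always lies" - this is FALSE (a lie) because Noah is a knight.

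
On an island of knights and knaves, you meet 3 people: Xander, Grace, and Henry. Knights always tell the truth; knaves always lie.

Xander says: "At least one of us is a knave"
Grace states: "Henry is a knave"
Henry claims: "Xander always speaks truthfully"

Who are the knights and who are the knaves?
Xander is a knight.
Grace is a knave.
Henry is a knight.

Verification:
- Xander (knight) says "At least one of us is a knave" - this is TRUE because Grace is a knave.
- Grace (knave) says "Henry is a knave" - this is FALSE (a lie) because Henry is a knight.
- Henry (knight) says "Xander always speaks truthfully" - this is TRUE because Xander is a knight.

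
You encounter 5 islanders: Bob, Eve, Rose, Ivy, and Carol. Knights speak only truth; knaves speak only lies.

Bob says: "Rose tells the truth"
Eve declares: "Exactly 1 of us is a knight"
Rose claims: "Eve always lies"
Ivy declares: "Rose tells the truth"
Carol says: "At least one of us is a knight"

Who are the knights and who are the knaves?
Bob is a knight.
Eve is a knave.
Rose is a knight.
Ivy is a knight.
Carol is a knight.

Verification:
- Bob (knight) says "Rose tells the truth" - this is TRUE because Rose is a knight.
- Eve (knave) says "Exactly 1 of us is a knight" - this is FALSE (a lie) because there are 4 knights.
- Rose (knight) says "Eve always lies" - this is TRUE because Eve is a knave.
- Ivy (knight) says "Rose tells the truth" - this is TRUE because Rose is a knight.
- Carol (knight) says "At least one of us is a knight" - this is TRUE because Bob, Rose, Ivy, and Carol are knights.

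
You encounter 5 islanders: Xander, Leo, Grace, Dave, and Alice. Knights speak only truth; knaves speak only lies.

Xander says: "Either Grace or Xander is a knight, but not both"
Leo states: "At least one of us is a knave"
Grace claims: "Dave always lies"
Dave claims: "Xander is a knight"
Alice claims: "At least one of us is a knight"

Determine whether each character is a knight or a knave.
Xander is a knight.
Leo is a knight.
Grace is a knave.
Dave is a knight.
Alice is a knight.

Verification:
- Xander (knight) says "Either Grace or Xander is a knight, but not both" - this is TRUE because Grace is a knave and Xander is a knight.
- Leo (knight) says "At least one of us is a knave" - this is TRUE because Grace is a knave.
- Grace (knave) says "Dave always lies" - this is FALSE (a lie) because Dave is a knight.
- Dave (knight) says "Xander is a knight" - this is TRUE because Xander is a knight.
- Alice (knight) says "At least one of us is a knight" - this is TRUE because Xander, Leo, Dave, and Alice are knights.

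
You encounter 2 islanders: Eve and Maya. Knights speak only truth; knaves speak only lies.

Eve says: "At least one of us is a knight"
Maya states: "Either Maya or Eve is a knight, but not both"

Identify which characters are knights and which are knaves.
Eve is a knave.
Maya is a knave.

Verification:
- Eve (knave) says "At least one of us is a knight" - this is FALSE (a lie) because no one is a knight.
- Maya (knave) says "Either Maya or Eve is a knight, but not both" - this is FALSE (a lie) because Maya is a knave and Eve is a knave.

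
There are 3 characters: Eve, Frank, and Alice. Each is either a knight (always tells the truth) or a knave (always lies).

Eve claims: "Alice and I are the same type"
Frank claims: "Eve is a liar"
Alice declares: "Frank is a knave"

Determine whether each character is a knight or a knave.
Eve is a knight.
Frank is a knave.
Alice is a knight.

Verification:
- Eve (knight) says "Alice and I are the same type" - this is TRUE because Eve is a knight and Alice is a knight.
- Frank (knave) says "Eve is a liar" - this is FALSE (a lie) because Eve is a knight.
- Alice (knight) says "Frank is a knave" - this is TRUE because Frank is a knave.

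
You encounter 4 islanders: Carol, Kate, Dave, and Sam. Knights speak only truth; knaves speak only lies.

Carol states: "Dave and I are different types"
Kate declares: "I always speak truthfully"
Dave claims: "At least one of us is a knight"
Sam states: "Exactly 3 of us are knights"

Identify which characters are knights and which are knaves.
Carol is a knave.
Kate is a knave.
Dave is a knave.
Sam is a knave.

Verification:
- Carol (knave) says "Dave and I are different types" - this is FALSE (a lie) because Carol is a knave and Dave is a knave.
- Kate (knave) says "I always speak truthfully" - this is FALSE (a lie) because Kate is a knave.
- Dave (knave) says "At least one of us is a knight" - this is FALSE (a lie) because no one is a knight.
- Sam (knave) says "Exactly 3 of us are knights" - this is FALSE (a lie) because there are 0 knights.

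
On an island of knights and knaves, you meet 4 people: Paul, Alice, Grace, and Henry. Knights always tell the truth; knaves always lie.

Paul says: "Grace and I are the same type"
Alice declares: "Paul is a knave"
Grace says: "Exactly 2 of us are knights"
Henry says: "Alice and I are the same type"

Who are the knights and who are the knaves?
Paul is a knave.
Alice is a knight.
Grace is a knight.
Henry is a knave.

Verification:
- Paul (knave) says "Grace and I are the same type" - this is FALSE (a lie) because Paul is a knave and Grace is a knight.
- Alice (knight) says "Paul is a knave" - this is TRUE because Paul is a knave.
- Grace (knight) says "Exactly 2 of us are knights" - this is TRUE because there are 2 knights.
- Henry (knave) says "Alice and I are the same type" - this is FALSE (a lie) because Henry is a knave and Alice is a knight.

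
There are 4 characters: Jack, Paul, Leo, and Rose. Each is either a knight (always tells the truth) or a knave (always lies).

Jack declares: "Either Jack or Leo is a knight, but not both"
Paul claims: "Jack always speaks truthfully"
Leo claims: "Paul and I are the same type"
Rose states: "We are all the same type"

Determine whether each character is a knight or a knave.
Jack is a knight.
Paul is a knight.
Leo is a knave.
Rose is a knave.

Verification:
- Jack (knight) says "Either Jack or Leo is a knight, but not both" - this is TRUE because Jack is a knight and Leo is a knave.
- Paul (knight) says "Jack always speaks truthfully" - this is TRUE because Jack is a knight.
- Leo (knave) says "Paul and I are the same type" - this is FALSE (a lie) because Leo is a knave and Paul is a knight.
- Rose (knave) says "We are all the same type" - this is FALSE (a lie) because Jack and Paul are knights and Leo and Rose are knaves.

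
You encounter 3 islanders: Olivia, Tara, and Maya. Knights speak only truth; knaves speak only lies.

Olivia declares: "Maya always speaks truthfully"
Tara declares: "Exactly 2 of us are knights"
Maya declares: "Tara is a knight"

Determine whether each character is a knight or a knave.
Olivia is a knave.
Tara is a knave.
Maya is a knave.

Verification:
- Olivia (knave) says "Maya always speaks truthfully" - this is FALSE (a lie) because Maya is a knave.
- Tara (knave) says "Exactly 2 of us are knights" - this is FALSE (a lie) because there are 0 knights.
- Maya (knave) says "Tara is a knight" - this is FALSE (a lie) because Tara is a knave.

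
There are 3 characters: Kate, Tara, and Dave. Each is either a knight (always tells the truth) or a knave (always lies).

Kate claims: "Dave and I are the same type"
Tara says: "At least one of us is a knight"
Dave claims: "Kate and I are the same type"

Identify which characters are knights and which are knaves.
Kate is a knight.
Tara is a knight.
Dave is a knight.

Verification:
- Kate (knight) says "Dave and I are the same type" - this is TRUE because Kate is a knight and Dave is a knight.
- Tara (knight) says "At least one of us is a knight" - this is TRUE because Kate, Tara, and Dave are knights.
- Dave (knight) says "Kate and I are the same type" - this is TRUE because Dave is a knight and Kate is a knight.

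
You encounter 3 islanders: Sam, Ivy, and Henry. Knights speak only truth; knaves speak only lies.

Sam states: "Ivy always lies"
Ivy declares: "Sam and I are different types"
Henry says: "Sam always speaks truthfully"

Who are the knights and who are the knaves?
Sam is a knave.
Ivy is a knight.
Henry is a knave.

Verification:
- Sam (knave) says "Ivy always lies" - this is FALSE (a lie) because Ivy is a knight.
- Ivy (knight) says "Sam and I are different types" - this is TRUE because Ivy is a knight and Sam is a knave.
- Henry (knave) says "Sam always speaks truthfully" - this is FALSE (a lie) because Sam is a knave.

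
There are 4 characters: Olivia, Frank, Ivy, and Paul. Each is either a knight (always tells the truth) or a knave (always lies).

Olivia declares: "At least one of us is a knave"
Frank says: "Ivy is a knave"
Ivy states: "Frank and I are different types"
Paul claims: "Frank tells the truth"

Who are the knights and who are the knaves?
Olivia is a knight.
Frank is a knave.
Ivy is a knight.
Paul is a knave.

Verification:
- Olivia (knight) says "At least one of us is a knave" - this is TRUE because Frank and Paul are knaves.
- Frank (knave) says "Ivy is a knave" - this is FALSE (a lie) because Ivy is a knight.
- Ivy (knight) says "Frank and I are different types" - this is TRUE because Ivy is a knight and Frank is a knave.
- Paul (knave) says "Frank tells the truth" - this is FALSE (a lie) because Frank is a knave.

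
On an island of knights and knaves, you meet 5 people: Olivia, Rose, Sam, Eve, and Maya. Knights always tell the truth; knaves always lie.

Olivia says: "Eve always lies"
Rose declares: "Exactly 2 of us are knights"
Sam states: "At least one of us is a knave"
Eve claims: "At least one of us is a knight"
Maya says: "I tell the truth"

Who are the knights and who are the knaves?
Olivia is a knave.
Rose is a knave.
Sam is a knight.
Eve is a knight.
Maya is a knight.

Verification:
- Olivia (knave) says "Eve always lies" - this is FALSE (a lie) because Eve is a knight.
- Rose (knave) says "Exactly 2 of us are knights" - this is FALSE (a lie) because there are 3 knights.
- Sam (knight) says "At least one of us is a knave" - this is TRUE because Olivia and Rose are knaves.
- Eve (knight) says "At least one of us is a knight" - this is TRUE because Sam, Eve, and Maya are knights.
- Maya (knight) says "I tell the truth" - this is TRUE because Maya is a knight.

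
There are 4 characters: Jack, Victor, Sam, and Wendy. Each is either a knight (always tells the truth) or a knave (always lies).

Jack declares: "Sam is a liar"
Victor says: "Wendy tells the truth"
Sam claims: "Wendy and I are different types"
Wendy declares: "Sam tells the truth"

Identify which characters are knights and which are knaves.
Jack is a knight.
Victor is a knave.
Sam is a knave.
Wendy is a knave.

Verification:
- Jack (knight) says "Sam is a liar" - this is TRUE because Sam is a knave.
- Victor (knave) says "Wendy tells the truth" - this is FALSE (a lie) because Wendy is a knave.
- Sam (knave) says "Wendy and I are different types" - this is FALSE (a lie) because Sam is a knave and Wendy is a knave.
- Wendy (knave) says "Sam tells the truth" - this is FALSE (a lie) because Sam is a knave.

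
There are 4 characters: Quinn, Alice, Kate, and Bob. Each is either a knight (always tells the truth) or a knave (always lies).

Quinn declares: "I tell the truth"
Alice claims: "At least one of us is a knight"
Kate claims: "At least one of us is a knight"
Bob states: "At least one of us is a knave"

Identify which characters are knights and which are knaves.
Quinn is a knave.
Alice is a knight.
Kate is a knight.
Bob is a knight.

Verification:
- Quinn (knave) says "I tell the truth" - this is FALSE (a lie) because Quinn is a knave.
- Alice (knight) says "At least one of us is a knight" - this is TRUE because Alice, Kate, and Bob are knights.
- Kate (knight) says "At least one of us is a knight" - this is TRUE because Alice, Kate, and Bob are knights.
- Bob (knight) says "At least one of us is a knave" - this is TRUE because Quinn is a knave.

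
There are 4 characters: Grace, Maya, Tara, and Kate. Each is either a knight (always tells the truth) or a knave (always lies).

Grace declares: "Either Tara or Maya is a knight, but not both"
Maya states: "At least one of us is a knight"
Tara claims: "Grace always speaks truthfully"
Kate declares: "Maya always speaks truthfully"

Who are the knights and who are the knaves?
Grace is a knave.
Maya is a knave.
Tara is a knave.
Kate is a knave.

Verification:
- Grace (knave) says "Either Tara or Maya is a knight, but not both" - this is FALSE (a lie) because Tara is a knave and Maya is a knave.
- Maya (knave) says "At least one of us is a knight" - this is FALSE (a lie) because no one is a knight.
- Tara (knave) says "Grace always speaks truthfully" - this is FALSE (a lie) because Grace is a knave.
- Kate (knave) says "Maya always speaks truthfully" - this is FALSE (a lie) because Maya is a knave.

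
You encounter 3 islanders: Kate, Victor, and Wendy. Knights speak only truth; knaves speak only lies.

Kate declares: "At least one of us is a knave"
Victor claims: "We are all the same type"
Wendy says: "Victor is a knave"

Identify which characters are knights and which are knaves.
Kate is a knight.
Victor is a knave.
Wendy is a knight.

Verification:
- Kate (knight) says "At least one of us is a knave" - this is TRUE because Victor is a knave.
- Victor (knave) says "We are all the same type" - this is FALSE (a lie) because Kate and Wendy are knights and Victor is a knave.
- Wendy (knight) says "Victor is a knave" - this is TRUE because Victor is a knave.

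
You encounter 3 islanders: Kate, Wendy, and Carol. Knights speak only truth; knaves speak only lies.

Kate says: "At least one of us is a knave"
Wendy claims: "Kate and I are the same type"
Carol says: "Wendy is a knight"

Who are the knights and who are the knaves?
Kate is a knight.
Wendy is a knave.
Carol is a knave.

Verification:
- Kate (knight) says "At least one of us is a knave" - this is TRUE because Wendy and Carol are knaves.
- Wendy (knave) says "Kate and I are the same type" - this is FALSE (a lie) because Wendy is a knave and Kate is a knight.
- Carol (knave) says "Wendy is a knight" - this is FALSE (a lie) because Wendy is a knave.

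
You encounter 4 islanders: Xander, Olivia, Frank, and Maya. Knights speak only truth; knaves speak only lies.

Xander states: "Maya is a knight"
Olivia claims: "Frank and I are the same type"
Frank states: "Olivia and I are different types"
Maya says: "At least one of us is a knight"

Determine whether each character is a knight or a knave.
Xander is a knight.
Olivia is a knave.
Frank is a knight.
Maya is a knight.

Verification:
- Xander (knight) says "Maya is a knight" - this is TRUE because Maya is a knight.
- Olivia (knave) says "Frank and I are the same type" - this is FALSE (a lie) because Olivia is a knave and Frank is a knight.
- Frank (knight) says "Olivia and I are different types" - this is TRUE because Frank is a knight and Olivia is a knave.
- Maya (knight) says "At least one of us is a knight" - this is TRUE because Xander, Frank, and Maya are knights.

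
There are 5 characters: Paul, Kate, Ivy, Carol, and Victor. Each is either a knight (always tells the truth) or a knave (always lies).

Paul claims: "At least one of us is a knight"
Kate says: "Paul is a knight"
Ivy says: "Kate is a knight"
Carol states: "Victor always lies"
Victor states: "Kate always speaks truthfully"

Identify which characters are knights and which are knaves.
Paul is a knight.
Kate is a knight.
Ivy is a knight.
Carol is a knave.
Victor is a knight.

Verification:
- Paul (knight) says "At least one of us is a knight" - this is TRUE because Paul, Kate, Ivy, and Victor are knights.
- Kate (knight) says "Paul is a knight" - this is TRUE because Paul is a knight.
- Ivy (knight) says "Kate is a knight" - this is TRUE because Kate is a knight.
- Carol (knave) says "Victor always lies" - this is FALSE (a lie) because Victor is a knight.
- Victor (knight) says "Kate always speaks truthfully" - this is TRUE because Kate is a knight.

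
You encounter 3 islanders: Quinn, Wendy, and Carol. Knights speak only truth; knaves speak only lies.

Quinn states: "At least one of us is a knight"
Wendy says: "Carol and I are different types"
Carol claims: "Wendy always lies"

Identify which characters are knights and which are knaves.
Quinn is a knight.
Wendy is a knight.
Carol is a knave.

Verification:
- Quinn (knight) says "At least one of us is a knight" - this is TRUE because Quinn and Wendy are knights.
- Wendy (knight) says "Carol and I are different types" - this is TRUE because Wendy is a knight and Carol is a knave.
- Carol (knave) says "Wendy always lies" - this is FALSE (a lie) because Wendy is a knight.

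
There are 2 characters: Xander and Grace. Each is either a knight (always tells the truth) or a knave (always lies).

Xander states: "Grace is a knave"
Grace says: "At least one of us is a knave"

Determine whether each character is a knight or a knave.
Xander is a knave.
Grace is a knight.

Verification:
- Xander (knave) says "Grace is a knave" - this is FALSE (a lie) because Grace is a knight.
- Grace (knight) says "At least one of us is a knave" - this is TRUE because Xander is a knave.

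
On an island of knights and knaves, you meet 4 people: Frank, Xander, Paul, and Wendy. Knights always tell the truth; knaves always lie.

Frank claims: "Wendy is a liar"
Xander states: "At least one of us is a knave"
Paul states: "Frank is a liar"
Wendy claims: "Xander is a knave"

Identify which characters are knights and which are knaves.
Frank is a knight.
Xander is a knight.
Paul is a knave.
Wendy is a knave.

Verification:
- Frank (knight) says "Wendy is a liar" - this is TRUE because Wendy is a knave.
- Xander (knight) says "At least one of us is a knave" - this is TRUE because Paul and Wendy are knaves.
- Paul (knave) says "Frank is a liar" - this is FALSE (a lie) because Frank is a knight.
- Wendy (knave) says "Xander is a knave" - this is FALSE (a lie) because Xander is a knight.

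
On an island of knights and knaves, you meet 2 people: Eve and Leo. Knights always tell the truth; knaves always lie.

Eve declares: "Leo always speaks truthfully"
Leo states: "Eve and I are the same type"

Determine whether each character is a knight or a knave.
Eve is a knight.
Leo is a knight.

Verification:
- Eve (knight) says "Leo always speaks truthfully" - this is TRUE because Leo is a knight.
- Leo (knight) says "Eve and I are the same type" - this is TRUE because Leo is a knight and Eve is a knight.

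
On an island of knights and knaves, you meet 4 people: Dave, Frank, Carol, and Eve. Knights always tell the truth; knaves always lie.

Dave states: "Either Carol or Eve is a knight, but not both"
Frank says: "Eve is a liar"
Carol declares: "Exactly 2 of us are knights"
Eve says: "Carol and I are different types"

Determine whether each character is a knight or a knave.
Dave is a knave.
Frank is a knight.
Carol is a knave.
Eve is a knave.

Verification:
- Dave (knave) says "Either Carol or Eve is a knight, but not both" - this is FALSE (a lie) because Carol is a knave and Eve is a knave.
- Frank (knight) says "Eve is a liar" - this is TRUE because Eve is a knave.
- Carol (knave) says "Exactly 2 of us are knights" - this is FALSE (a lie) because there are 1 knights.
- Eve (knave) says "Carol and I are different types" - this is FALSE (a lie) because Eve is a knave and Carol is a knave.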